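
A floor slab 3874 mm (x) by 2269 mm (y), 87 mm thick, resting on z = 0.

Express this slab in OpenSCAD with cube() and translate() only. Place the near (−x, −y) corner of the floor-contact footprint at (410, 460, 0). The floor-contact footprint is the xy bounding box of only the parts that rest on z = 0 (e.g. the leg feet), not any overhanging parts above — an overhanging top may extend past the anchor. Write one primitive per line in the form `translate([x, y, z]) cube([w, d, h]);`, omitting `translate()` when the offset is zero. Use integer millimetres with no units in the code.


translate([410, 460, 0]) cube([3874, 2269, 87]);


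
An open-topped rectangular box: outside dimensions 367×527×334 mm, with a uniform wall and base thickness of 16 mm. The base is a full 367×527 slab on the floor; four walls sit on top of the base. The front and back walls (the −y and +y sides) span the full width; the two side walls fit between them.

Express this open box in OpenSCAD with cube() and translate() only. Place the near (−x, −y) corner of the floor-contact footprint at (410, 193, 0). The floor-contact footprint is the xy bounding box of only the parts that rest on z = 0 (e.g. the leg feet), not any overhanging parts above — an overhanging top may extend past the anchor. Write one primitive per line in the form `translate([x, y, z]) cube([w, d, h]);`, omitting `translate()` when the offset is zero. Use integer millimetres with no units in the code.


translate([410, 193, 0]) cube([367, 527, 16]);
translate([410, 193, 16]) cube([367, 16, 318]);
translate([410, 704, 16]) cube([367, 16, 318]);
translate([410, 209, 16]) cube([16, 495, 318]);
translate([761, 209, 16]) cube([16, 495, 318]);


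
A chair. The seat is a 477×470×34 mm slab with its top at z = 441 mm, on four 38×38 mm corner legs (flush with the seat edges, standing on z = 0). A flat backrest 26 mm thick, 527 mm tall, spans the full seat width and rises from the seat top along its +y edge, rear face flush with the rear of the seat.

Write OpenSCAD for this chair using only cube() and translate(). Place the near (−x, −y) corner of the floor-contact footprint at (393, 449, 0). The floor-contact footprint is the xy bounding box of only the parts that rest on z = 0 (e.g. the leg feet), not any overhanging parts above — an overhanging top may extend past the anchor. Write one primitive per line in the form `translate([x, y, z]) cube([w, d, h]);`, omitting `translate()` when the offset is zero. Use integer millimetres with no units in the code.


translate([393, 449, 407]) cube([477, 470, 34]);
translate([393, 449, 0]) cube([38, 38, 407]);
translate([832, 449, 0]) cube([38, 38, 407]);
translate([393, 881, 0]) cube([38, 38, 407]);
translate([832, 881, 0]) cube([38, 38, 407]);
translate([393, 893, 441]) cube([477, 26, 527]);


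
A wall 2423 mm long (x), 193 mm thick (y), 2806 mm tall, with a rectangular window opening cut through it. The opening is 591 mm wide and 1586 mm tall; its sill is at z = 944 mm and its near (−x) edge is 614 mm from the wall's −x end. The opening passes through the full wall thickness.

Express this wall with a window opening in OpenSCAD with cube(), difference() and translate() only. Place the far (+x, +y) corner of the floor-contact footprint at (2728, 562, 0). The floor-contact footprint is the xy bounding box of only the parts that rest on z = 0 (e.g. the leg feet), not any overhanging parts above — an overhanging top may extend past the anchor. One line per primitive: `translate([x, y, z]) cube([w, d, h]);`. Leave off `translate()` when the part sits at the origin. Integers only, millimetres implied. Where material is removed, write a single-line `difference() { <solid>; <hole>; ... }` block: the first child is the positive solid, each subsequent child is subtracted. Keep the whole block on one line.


difference() { translate([305, 369, 0]) cube([2423, 193, 2806]); translate([919, 369, 944]) cube([591, 193, 1586]); }


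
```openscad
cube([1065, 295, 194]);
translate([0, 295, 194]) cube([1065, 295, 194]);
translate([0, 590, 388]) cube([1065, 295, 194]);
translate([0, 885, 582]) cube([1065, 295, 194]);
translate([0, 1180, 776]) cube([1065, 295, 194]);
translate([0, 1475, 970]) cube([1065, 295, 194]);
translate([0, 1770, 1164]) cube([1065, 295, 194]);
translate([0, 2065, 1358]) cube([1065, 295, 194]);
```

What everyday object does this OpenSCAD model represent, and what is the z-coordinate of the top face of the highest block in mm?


A staircase. The total rise is 1552 mm.

8 identical blocks, each offset up and back from the previous — a staircase. Each step is 194 mm tall and there are 8 of them, so the total rise is 8 × 194 = 1552 mm.


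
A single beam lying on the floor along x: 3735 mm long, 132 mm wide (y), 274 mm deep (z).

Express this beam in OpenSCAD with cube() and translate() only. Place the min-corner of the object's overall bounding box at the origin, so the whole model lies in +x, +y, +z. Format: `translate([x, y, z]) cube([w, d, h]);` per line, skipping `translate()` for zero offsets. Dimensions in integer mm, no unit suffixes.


cube([3735, 132, 274]);


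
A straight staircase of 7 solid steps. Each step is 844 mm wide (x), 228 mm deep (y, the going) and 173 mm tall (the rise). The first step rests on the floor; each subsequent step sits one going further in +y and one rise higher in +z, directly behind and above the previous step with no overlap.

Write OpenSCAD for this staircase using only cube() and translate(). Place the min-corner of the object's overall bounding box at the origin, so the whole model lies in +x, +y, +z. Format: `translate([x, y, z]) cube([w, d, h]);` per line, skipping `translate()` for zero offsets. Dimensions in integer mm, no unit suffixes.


cube([844, 228, 173]);
translate([0, 228, 173]) cube([844, 228, 173]);
translate([0, 456, 346]) cube([844, 228, 173]);
translate([0, 684, 519]) cube([844, 228, 173]);
translate([0, 912, 692]) cube([844, 228, 173]);
translate([0, 1140, 865]) cube([844, 228, 173]);
translate([0, 1368, 1038]) cube([844, 228, 173]);


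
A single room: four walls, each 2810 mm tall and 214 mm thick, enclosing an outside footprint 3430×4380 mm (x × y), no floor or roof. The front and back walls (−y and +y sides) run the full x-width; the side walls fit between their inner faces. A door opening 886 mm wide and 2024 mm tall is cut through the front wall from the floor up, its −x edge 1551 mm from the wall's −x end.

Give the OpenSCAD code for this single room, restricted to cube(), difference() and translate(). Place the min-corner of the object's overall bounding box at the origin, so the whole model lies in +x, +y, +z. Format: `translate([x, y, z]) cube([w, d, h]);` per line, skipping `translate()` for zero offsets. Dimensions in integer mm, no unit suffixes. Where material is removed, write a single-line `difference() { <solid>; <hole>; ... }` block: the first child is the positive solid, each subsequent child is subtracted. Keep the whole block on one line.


difference() { cube([3430, 214, 2810]); translate([1551, 0, 0]) cube([886, 214, 2024]); }
translate([0, 4166, 0]) cube([3430, 214, 2810]);
translate([0, 214, 0]) cube([214, 3952, 2810]);
translate([3216, 214, 0]) cube([214, 3952, 2810]);


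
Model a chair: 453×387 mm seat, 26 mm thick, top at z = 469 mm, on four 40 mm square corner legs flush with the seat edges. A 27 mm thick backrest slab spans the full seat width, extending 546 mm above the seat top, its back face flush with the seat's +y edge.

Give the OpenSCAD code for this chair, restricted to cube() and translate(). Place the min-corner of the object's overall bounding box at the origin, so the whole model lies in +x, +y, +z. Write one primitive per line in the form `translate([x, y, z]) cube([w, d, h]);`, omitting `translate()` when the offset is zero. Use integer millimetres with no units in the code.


translate([0, 0, 443]) cube([453, 387, 26]);
cube([40, 40, 443]);
translate([413, 0, 0]) cube([40, 40, 443]);
translate([0, 347, 0]) cube([40, 40, 443]);
translate([413, 347, 0]) cube([40, 40, 443]);
translate([0, 360, 469]) cube([453, 27, 546]);


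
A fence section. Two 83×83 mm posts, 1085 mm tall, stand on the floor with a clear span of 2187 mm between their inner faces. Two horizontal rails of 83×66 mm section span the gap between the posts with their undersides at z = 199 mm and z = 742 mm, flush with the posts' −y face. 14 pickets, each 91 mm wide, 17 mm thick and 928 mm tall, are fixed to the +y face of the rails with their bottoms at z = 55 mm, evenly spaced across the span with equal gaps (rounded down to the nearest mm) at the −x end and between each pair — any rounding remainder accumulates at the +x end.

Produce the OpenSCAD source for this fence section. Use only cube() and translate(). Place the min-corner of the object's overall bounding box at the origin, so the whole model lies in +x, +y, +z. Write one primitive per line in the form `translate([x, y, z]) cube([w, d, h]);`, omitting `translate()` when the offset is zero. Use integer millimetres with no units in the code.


cube([83, 83, 1085]);
translate([2270, 0, 0]) cube([83, 83, 1085]);
translate([83, 0, 199]) cube([2187, 83, 66]);
translate([83, 0, 742]) cube([2187, 83, 66]);
translate([143, 83, 55]) cube([91, 17, 928]);
translate([294, 83, 55]) cube([91, 17, 928]);
translate([445, 83, 55]) cube([91, 17, 928]);
translate([596, 83, 55]) cube([91, 17, 928]);
translate([747, 83, 55]) cube([91, 17, 928]);
translate([898, 83, 55]) cube([91, 17, 928]);
translate([1049, 83, 55]) cube([91, 17, 928]);
translate([1200, 83, 55]) cube([91, 17, 928]);
translate([1351, 83, 55]) cube([91, 17, 928]);
translate([1502, 83, 55]) cube([91, 17, 928]);
translate([1653, 83, 55]) cube([91, 17, 928]);
translate([1804, 83, 55]) cube([91, 17, 928]);
translate([1955, 83, 55]) cube([91, 17, 928]);
translate([2106, 83, 55]) cube([91, 17, 928]);


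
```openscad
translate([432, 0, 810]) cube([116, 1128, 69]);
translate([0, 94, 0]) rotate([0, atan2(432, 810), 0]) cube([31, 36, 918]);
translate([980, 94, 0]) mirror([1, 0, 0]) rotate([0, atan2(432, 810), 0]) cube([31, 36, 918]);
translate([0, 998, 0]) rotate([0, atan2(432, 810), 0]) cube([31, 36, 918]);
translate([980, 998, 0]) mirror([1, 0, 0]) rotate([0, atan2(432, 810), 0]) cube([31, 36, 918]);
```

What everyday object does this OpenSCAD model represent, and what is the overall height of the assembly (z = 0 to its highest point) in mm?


A sawhorse. The overall height is 879 mm.

A beam across two mirrored pairs of raked legs — a sawhorse. The beam's underside is at z = 810 (matching the legs' vertical rise in atan2(432, 810)) and the beam is 69 mm tall, so its top is at 810 + 69 = 879 mm. The raked legs top out at the beam's underside, so that is the highest point.


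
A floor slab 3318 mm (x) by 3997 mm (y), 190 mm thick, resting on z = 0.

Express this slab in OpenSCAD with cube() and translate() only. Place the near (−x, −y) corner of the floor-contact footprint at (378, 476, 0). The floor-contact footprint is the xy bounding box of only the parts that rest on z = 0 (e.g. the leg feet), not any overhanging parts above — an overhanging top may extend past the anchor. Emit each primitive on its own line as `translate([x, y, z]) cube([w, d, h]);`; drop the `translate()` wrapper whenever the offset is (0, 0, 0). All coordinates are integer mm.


translate([378, 476, 0]) cube([3318, 3997, 190]);


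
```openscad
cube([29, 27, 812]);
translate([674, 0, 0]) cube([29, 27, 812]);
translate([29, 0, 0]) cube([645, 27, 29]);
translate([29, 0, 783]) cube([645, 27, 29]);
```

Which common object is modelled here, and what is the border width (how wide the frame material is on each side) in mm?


A picture frame. The border width is 29 mm.

Four thin pieces enclosing a rectangular opening — a picture frame. The two full-height stiles are 812 mm tall; the top rail sits at z = 783 and is 29 mm tall, so the border above the opening is 812 − 783 = 29 mm, matching the stile x-width.


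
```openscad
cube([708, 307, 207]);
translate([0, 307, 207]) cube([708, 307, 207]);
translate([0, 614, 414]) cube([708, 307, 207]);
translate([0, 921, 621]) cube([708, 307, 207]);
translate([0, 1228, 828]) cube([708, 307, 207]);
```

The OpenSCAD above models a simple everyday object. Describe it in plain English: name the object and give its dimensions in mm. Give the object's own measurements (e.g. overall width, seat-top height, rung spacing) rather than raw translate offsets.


A straight staircase of 5 solid steps. Each step is 708 mm wide (x), 307 mm deep (y, the going) and 207 mm tall (the rise). The first step rests on the floor; each subsequent step sits one going further in +y and one rise higher in +z, directly behind and above the previous step with no overlap.


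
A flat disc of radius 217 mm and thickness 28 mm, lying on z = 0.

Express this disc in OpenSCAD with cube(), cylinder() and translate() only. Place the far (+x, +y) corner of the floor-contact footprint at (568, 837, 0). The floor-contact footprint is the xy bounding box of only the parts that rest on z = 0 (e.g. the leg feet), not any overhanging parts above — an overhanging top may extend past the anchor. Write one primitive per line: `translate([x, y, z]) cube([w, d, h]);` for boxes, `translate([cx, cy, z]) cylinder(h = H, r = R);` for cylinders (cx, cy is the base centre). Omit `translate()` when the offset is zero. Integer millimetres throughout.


translate([351, 620, 0]) cylinder(h = 28, r = 217);


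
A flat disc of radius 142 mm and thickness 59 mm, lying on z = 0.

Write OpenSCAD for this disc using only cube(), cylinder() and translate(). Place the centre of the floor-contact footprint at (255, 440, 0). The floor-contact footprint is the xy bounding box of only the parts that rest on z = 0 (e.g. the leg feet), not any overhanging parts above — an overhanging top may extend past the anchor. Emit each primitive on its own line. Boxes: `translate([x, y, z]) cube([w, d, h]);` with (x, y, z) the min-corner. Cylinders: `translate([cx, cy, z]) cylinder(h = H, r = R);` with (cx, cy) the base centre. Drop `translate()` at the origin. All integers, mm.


translate([255, 440, 0]) cylinder(h = 59, r = 142);


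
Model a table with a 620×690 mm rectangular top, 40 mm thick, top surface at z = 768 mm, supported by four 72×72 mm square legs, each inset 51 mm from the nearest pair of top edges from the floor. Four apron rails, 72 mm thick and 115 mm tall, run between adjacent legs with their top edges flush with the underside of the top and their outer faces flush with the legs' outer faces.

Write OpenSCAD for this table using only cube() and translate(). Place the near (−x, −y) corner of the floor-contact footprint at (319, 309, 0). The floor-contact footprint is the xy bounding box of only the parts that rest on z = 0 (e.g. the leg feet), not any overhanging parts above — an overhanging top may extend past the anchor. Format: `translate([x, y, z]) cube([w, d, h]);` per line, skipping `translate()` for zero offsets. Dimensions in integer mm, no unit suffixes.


// leg_h = 768 - 40 = 728
// apron z = 728 - 115 = 613
translate([268, 258, 728]) cube([620, 690, 40]);
translate([319, 309, 0]) cube([72, 72, 728]);
translate([765, 309, 0]) cube([72, 72, 728]);
translate([319, 825, 0]) cube([72, 72, 728]);
translate([765, 825, 0]) cube([72, 72, 728]);
translate([391, 309, 613]) cube([374, 72, 115]);
translate([391, 825, 613]) cube([374, 72, 115]);
translate([319, 381, 613]) cube([72, 444, 115]);
translate([765, 381, 613]) cube([72, 444, 115]);


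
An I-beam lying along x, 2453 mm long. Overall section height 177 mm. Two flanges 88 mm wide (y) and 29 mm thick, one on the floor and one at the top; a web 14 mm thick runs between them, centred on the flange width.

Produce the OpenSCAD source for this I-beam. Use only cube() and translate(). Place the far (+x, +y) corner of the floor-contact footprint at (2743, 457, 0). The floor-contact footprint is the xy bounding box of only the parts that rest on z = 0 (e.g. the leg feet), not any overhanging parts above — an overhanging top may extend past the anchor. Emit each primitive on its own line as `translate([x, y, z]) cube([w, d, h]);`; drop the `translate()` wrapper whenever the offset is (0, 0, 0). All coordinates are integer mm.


translate([290, 369, 0]) cube([2453, 88, 29]);
translate([290, 406, 29]) cube([2453, 14, 119]);
translate([290, 369, 148]) cube([2453, 88, 29]);


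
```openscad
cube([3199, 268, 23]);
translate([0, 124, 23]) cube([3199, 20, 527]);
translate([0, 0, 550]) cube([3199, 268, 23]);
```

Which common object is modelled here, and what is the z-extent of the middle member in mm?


An I-beam. The web height is 527 mm.

Two wide flanges with a thin centred web — an I-beam. Overall 573 mm minus two 23 mm flanges gives a web of 573 − 2·23 = 527 mm.


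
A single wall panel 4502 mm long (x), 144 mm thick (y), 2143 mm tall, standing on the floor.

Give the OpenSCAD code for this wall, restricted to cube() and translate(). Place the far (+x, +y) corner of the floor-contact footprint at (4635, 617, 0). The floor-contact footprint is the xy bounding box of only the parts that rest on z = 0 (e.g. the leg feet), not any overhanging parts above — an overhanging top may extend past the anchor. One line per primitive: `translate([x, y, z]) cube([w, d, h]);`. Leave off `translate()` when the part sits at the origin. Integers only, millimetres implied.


translate([133, 473, 0]) cube([4502, 144, 2143]);


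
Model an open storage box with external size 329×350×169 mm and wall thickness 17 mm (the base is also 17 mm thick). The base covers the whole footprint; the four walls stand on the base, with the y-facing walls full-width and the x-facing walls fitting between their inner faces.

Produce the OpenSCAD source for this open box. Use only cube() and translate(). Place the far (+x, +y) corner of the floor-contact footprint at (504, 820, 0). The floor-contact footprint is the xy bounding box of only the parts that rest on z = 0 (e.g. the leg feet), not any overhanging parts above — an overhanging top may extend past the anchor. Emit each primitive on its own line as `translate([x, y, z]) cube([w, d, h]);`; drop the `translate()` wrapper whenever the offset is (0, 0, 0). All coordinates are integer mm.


translate([175, 470, 0]) cube([329, 350, 17]);
translate([175, 470, 17]) cube([329, 17, 152]);
translate([175, 803, 17]) cube([329, 17, 152]);
translate([175, 487, 17]) cube([17, 316, 152]);
translate([487, 487, 17]) cube([17, 316, 152]);


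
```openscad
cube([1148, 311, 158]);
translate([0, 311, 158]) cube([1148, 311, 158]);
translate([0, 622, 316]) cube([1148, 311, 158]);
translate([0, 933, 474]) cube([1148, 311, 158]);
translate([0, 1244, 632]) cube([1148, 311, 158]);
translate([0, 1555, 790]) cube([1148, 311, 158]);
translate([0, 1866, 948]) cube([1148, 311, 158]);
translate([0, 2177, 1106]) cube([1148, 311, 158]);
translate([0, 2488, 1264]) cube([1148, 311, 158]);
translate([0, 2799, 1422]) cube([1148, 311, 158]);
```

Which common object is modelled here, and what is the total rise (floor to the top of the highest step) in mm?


A staircase. The total rise is 1580 mm.

10 identical blocks, each offset up and back from the previous — a staircase. Each step is 158 mm tall and there are 10 of them, so the total rise is 10 × 158 = 1580 mm.


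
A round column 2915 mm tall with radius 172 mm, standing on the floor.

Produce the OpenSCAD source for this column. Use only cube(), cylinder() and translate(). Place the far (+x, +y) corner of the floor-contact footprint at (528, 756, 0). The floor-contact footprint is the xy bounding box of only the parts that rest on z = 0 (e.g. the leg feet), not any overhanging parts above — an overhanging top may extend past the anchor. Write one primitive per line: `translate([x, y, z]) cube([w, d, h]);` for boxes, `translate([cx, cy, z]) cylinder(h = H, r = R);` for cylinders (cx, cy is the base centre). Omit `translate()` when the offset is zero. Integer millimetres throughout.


translate([356, 584, 0]) cylinder(h = 2915, r = 172);


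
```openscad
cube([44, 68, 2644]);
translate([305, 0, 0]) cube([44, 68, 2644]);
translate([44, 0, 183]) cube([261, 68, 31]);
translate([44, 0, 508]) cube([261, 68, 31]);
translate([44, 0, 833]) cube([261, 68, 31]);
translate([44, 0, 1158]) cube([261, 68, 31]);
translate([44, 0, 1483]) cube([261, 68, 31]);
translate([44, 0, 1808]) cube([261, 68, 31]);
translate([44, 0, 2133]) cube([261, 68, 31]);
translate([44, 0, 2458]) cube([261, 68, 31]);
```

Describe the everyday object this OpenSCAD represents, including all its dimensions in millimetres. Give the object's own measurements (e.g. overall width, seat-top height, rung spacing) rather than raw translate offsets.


A straight ladder. Two 44×68 mm vertical rails, 2644 mm tall, stand 349 mm apart (outside-to-outside) with their front faces coplanar on the −y side. 8 rungs, each 68 mm deep and 31 mm tall, span between the inner faces of the rails, front faces flush with the rails. The lowest rung's underside is at z = 183 mm and rungs are spaced 325 mm apart (underside to underside).


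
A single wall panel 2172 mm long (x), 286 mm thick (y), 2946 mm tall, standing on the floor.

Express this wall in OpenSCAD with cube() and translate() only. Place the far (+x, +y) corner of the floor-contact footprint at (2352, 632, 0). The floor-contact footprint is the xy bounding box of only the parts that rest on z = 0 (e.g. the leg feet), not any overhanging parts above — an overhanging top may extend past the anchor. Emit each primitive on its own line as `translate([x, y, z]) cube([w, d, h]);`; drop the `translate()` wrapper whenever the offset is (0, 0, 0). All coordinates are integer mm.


translate([180, 346, 0]) cube([2172, 286, 2946]);


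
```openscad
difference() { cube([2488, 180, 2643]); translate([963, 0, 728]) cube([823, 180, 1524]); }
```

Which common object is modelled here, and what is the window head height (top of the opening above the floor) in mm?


A wall with a window opening. The window head height is 2252 mm.

A wall with a rectangular opening subtracted — a window. Sill at z = 728, opening 1524 mm tall, so the head is at 728 + 1524 = 2252 mm.


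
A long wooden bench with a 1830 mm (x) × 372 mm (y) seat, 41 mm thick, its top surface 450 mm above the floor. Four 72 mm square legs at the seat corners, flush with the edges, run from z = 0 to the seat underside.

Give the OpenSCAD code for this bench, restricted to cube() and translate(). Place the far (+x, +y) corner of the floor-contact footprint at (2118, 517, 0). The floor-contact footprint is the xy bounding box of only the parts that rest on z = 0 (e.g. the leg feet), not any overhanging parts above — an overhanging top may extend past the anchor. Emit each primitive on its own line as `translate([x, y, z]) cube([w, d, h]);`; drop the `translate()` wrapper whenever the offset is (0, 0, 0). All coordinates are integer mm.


translate([288, 145, 409]) cube([1830, 372, 41]);
translate([288, 145, 0]) cube([72, 72, 409]);
translate([288, 445, 0]) cube([72, 72, 409]);
translate([2046, 145, 0]) cube([72, 72, 409]);
translate([2046, 445, 0]) cube([72, 72, 409]);


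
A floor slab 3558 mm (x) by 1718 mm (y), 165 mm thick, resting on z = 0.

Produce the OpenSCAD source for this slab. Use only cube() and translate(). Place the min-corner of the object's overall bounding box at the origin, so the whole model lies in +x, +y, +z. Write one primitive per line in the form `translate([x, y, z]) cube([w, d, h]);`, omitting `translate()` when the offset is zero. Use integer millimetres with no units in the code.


cube([3558, 1718, 165]);


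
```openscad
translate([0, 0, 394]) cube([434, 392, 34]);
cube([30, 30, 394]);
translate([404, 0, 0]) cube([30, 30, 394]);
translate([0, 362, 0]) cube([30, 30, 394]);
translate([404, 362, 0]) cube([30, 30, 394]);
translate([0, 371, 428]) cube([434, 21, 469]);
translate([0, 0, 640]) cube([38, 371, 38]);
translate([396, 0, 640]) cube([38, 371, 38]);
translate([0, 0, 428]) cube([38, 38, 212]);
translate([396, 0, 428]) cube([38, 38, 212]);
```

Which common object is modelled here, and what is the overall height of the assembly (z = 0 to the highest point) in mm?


A chair. The overall height is 897 mm.

A slab on four corner posts with a tall panel at the back — a chair. The seat slab sits at z = 394 with thickness 34, and the 469 mm backrest starts at the seat top, so the overall height is 394 + 34 + 469 = 897 mm.


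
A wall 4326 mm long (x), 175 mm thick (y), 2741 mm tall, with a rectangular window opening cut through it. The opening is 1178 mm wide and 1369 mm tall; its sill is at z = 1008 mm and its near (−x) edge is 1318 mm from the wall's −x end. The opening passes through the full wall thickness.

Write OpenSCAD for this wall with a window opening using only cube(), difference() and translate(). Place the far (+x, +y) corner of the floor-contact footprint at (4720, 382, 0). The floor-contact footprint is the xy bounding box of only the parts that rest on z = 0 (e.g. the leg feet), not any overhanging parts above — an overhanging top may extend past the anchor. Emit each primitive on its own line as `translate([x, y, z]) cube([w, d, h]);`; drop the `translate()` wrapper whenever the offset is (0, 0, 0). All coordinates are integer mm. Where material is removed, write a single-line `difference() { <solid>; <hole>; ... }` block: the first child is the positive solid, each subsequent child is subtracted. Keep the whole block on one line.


difference() { translate([394, 207, 0]) cube([4326, 175, 2741]); translate([1712, 207, 1008]) cube([1178, 175, 1369]); }


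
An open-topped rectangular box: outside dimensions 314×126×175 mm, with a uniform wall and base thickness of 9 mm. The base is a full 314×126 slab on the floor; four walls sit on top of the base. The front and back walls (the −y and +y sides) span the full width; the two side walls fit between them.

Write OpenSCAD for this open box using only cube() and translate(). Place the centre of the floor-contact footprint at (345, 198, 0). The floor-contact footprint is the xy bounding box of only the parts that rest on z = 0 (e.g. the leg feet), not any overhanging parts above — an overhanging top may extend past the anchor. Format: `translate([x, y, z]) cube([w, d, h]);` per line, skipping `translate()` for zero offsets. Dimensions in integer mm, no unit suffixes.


translate([188, 135, 0]) cube([314, 126, 9]);
translate([188, 135, 9]) cube([314, 9, 166]);
translate([188, 252, 9]) cube([314, 9, 166]);
translate([188, 144, 9]) cube([9, 108, 166]);
translate([493, 144, 9]) cube([9, 108, 166]);


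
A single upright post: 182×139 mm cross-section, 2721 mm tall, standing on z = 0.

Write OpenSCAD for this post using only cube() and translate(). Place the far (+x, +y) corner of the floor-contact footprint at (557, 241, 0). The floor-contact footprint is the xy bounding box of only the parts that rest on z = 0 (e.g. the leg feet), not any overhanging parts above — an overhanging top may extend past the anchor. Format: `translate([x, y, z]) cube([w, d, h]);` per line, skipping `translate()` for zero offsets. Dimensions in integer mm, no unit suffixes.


translate([375, 102, 0]) cube([182, 139, 2721]);


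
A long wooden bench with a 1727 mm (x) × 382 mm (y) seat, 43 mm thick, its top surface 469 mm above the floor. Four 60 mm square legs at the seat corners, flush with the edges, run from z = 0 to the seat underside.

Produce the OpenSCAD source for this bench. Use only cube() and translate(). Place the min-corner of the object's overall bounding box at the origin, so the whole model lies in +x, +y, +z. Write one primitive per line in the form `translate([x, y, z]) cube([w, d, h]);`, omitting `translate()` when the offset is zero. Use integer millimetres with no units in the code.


// leg_h = 469 − 43 = 426
translate([0, 0, 426]) cube([1727, 382, 43]);
cube([60, 60, 426]);
translate([0, 322, 0]) cube([60, 60, 426]);
translate([1667, 0, 0]) cube([60, 60, 426]);
translate([1667, 322, 0]) cube([60, 60, 426]);


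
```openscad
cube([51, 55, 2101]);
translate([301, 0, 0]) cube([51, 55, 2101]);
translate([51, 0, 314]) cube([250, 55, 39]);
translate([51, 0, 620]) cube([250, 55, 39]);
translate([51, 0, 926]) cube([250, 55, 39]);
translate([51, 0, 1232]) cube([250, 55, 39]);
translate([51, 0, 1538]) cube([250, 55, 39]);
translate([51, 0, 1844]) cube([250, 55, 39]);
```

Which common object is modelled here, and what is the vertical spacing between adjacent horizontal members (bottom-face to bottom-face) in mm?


A ladder. The rung spacing is 306 mm.

Two tall 51×55 posts with 6 short bars between them — a ladder. Adjacent rungs sit at z = 314 and z = 620, so the spacing is 620 − 314 = 306 mm.


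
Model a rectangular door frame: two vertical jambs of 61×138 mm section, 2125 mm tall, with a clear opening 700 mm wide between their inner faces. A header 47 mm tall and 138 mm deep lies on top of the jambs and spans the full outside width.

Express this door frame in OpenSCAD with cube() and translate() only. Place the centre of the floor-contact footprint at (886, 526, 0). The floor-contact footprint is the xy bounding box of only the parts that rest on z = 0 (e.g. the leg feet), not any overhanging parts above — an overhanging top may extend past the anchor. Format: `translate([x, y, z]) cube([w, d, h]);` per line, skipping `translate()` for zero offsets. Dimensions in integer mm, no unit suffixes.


translate([475, 457, 0]) cube([61, 138, 2125]);
translate([1236, 457, 0]) cube([61, 138, 2125]);
translate([475, 457, 2125]) cube([822, 138, 47]);


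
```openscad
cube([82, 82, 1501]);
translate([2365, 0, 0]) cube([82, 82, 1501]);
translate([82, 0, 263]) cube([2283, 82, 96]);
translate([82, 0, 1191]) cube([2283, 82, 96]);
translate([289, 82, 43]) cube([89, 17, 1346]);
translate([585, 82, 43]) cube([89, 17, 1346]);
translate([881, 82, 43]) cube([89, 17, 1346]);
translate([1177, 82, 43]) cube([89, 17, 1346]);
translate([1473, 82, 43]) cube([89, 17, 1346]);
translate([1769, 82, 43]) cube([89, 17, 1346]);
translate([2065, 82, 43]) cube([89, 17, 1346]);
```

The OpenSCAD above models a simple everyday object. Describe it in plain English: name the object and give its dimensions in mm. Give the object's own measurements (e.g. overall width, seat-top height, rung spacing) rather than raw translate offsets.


A fence section. Two 82×82 mm posts, 1501 mm tall, stand on the floor with a clear span of 2283 mm between their inner faces. Two horizontal rails of 82×96 mm section span the gap between the posts with their undersides at z = 263 mm and z = 1191 mm, flush with the posts' −y face. 7 pickets, each 89 mm wide, 17 mm thick and 1346 mm tall, are fixed to the +y face of the rails with their bottoms at z = 43 mm, spaced across the span with a 207 mm gap after the −x post and between neighbouring pickets, with 211 mm left before the +x post.


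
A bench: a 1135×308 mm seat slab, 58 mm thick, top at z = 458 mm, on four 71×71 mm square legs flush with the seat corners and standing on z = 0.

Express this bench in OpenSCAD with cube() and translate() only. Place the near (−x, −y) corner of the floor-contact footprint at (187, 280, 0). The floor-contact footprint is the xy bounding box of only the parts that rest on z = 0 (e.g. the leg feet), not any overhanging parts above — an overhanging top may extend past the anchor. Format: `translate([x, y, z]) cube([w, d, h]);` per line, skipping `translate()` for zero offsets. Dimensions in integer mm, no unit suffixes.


// leg_h = 458 − 58 = 400
translate([187, 280, 400]) cube([1135, 308, 58]);
translate([187, 280, 0]) cube([71, 71, 400]);
translate([187, 517, 0]) cube([71, 71, 400]);
translate([1251, 280, 0]) cube([71, 71, 400]);
translate([1251, 517, 0]) cube([71, 71, 400]);


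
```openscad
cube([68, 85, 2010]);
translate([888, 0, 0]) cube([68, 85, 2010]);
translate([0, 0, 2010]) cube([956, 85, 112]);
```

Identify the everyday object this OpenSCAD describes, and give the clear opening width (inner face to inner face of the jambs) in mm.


A door frame. The clear opening width is 820 mm.

Two 2010 mm tall posts with a header on top — a door frame. The left jamb is 68 mm wide at x = 0; the right jamb starts at x = 888. The clear opening is 888 − 68 = 820 mm.


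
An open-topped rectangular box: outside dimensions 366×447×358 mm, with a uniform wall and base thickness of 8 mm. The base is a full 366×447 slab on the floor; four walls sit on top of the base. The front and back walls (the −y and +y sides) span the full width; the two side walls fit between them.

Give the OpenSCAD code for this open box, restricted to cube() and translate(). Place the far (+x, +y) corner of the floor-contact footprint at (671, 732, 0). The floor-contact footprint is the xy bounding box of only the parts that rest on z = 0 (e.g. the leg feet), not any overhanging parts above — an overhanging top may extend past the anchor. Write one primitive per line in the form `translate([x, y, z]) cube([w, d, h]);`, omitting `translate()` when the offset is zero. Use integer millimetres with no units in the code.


translate([305, 285, 0]) cube([366, 447, 8]);
translate([305, 285, 8]) cube([366, 8, 350]);
translate([305, 724, 8]) cube([366, 8, 350]);
translate([305, 293, 8]) cube([8, 431, 350]);
translate([663, 293, 8]) cube([8, 431, 350]);


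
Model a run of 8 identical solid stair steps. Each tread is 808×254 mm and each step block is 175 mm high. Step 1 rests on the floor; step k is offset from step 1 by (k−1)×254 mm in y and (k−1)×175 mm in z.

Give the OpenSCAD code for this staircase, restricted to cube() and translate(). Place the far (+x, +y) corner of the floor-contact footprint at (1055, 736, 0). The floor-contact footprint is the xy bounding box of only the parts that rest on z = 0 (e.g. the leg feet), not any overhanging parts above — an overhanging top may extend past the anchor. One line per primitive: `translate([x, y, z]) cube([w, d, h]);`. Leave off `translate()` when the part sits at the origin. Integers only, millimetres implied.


translate([247, 482, 0]) cube([808, 254, 175]);
translate([247, 736, 175]) cube([808, 254, 175]);
translate([247, 990, 350]) cube([808, 254, 175]);
translate([247, 1244, 525]) cube([808, 254, 175]);
translate([247, 1498, 700]) cube([808, 254, 175]);
translate([247, 1752, 875]) cube([808, 254, 175]);
translate([247, 2006, 1050]) cube([808, 254, 175]);
translate([247, 2260, 1225]) cube([808, 254, 175]);


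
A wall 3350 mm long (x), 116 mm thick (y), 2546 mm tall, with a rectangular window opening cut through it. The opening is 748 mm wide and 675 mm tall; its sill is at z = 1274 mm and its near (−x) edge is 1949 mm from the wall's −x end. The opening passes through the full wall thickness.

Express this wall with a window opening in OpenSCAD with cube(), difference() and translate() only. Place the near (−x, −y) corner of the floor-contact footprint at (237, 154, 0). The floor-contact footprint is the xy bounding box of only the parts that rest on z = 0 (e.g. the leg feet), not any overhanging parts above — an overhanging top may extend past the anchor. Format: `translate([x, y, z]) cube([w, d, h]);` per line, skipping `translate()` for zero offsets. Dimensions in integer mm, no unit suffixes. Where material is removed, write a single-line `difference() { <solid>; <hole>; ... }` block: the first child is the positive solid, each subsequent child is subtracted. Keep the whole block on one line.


difference() { translate([237, 154, 0]) cube([3350, 116, 2546]); translate([2186, 154, 1274]) cube([748, 116, 675]); }


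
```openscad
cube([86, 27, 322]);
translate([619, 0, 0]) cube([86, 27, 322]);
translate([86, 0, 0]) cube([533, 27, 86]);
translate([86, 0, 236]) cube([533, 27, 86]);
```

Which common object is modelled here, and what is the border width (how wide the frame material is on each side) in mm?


A picture frame. The border width is 86 mm.

Four thin pieces enclosing a rectangular opening — a picture frame. The two full-height stiles are 322 mm tall; the top rail sits at z = 236 and is 86 mm tall, so the border above the opening is 322 − 236 = 86 mm, matching the stile x-width.


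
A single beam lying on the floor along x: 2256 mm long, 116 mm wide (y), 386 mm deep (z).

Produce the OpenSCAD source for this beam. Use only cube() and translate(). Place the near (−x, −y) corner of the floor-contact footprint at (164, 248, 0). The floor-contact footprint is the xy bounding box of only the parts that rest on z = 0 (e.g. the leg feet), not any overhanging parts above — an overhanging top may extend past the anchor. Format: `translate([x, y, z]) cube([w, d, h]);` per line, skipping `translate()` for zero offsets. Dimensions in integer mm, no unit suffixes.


translate([164, 248, 0]) cube([2256, 116, 386]);


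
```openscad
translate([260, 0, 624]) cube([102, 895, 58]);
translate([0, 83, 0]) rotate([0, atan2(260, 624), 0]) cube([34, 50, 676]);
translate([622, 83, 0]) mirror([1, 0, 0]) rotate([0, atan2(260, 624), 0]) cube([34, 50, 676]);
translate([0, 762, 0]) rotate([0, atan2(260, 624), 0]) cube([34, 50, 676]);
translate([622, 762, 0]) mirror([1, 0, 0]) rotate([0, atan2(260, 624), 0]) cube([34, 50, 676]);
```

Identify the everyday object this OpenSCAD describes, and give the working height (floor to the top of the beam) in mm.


A sawhorse. The overall height is 682 mm.

A beam across two mirrored pairs of raked legs — a sawhorse. The beam's underside is at z = 624 (matching the legs' vertical rise in atan2(260, 624)) and the beam is 58 mm tall, so its top is at 624 + 58 = 682 mm. The raked legs top out at the beam's underside, so that is the highest point.


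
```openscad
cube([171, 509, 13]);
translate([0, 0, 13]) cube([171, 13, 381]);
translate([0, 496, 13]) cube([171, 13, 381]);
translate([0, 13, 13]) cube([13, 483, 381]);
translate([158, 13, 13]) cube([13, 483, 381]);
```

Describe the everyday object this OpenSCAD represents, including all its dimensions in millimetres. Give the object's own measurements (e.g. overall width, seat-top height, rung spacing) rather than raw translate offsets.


An open-topped rectangular box: outside dimensions 171×509×394 mm, with a uniform wall and base thickness of 13 mm. The base is a full 171×509 slab on the floor; four walls sit on top of the base. The front and back walls (the −y and +y sides) span the full width; the two side walls fit between them.


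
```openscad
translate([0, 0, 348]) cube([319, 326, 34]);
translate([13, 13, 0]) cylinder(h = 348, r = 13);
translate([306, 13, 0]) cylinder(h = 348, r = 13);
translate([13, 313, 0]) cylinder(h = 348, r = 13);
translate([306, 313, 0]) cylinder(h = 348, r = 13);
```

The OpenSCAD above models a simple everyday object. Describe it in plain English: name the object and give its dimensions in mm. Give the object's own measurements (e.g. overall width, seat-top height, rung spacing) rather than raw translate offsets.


A simple wooden stool: a rectangular seat 319 mm (x) by 326 mm (y), 34 mm thick, top face at z = 382 mm, on four round legs, each 26 mm in diameter. The legs rest on z = 0, each leg's axis is inset half a diameter from the nearest pair of seat edges (so the leg's bounding box is flush with the corner).


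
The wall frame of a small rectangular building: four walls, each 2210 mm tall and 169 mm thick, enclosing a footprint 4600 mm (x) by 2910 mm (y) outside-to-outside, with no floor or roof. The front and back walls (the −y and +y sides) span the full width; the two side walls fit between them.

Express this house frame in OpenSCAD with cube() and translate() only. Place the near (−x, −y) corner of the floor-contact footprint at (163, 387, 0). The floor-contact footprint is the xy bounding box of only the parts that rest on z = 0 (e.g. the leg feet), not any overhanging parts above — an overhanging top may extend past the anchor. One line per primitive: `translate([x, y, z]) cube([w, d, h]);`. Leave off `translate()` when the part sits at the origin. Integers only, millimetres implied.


translate([163, 387, 0]) cube([4600, 169, 2210]);
translate([163, 3128, 0]) cube([4600, 169, 2210]);
translate([163, 556, 0]) cube([169, 2572, 2210]);
translate([4594, 556, 0]) cube([169, 2572, 2210]);
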